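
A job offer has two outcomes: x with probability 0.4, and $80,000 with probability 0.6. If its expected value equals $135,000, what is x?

x = $217,500

0.4·x + 0.6·80000 = 135000
0.4·x = 135000 − 48000 = 87000
x = 87000 / 0.4 = 217500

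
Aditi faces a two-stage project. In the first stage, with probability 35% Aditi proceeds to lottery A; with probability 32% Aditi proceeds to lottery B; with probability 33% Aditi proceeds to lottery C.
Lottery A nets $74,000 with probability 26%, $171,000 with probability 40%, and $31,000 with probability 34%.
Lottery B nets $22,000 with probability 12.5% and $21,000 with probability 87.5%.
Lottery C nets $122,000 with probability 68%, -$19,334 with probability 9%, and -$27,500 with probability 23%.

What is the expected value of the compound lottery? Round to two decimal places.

$65,838.33

EV(A) = 0.26 × 74000 + 0.4 × 171000 + 0.34 × 31000 = 19240 + 68400 + 10540 = 98180
EV(B) = 0.125 × 22000 + 0.875 × 21000 = 2750 + 18375 = 21125
EV(C) = 0.68 × 122000 + 0.09 × (-19334) + 0.23 × (-27500) = 82960 − 1740.06 − 6325 = 74894.94
Overall = 0.35 × 98180 + 0.32 × 21125 + 0.33 × 74894.94 = 34363 + 6760 + 24715.3302 = 65838.3302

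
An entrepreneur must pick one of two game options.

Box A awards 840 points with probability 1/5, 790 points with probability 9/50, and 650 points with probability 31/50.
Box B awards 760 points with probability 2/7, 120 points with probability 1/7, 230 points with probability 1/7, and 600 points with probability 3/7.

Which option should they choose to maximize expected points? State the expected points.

Box A = 1/5 × 840 + 9/50 × 790 + 31/50 × 650 = 168 + 142.2 + 403 = 713.2
Box B = 2/7 × 760 + 1/7 × 120 + 1/7 × 230 + 3/7 × 600 = 217.1429 + 17.1429 + 32.8571 + 257.1429 = 524.2857

Box A (713.2 points)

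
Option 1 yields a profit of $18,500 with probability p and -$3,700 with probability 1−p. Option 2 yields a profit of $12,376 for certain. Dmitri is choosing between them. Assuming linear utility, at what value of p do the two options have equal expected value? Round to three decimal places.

p = 0.724

p·18500 + (1−p)·(-3700) = 12376
22200p − 3700 = 12376
p = (12376 + 3700) / 22200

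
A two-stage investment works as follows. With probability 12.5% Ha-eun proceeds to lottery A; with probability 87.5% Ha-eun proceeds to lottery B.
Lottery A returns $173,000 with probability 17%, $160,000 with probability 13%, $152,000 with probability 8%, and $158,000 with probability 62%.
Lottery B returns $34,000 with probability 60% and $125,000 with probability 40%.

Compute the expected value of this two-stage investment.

EV(A) = 0.17 × 173000 + 0.13 × 160000 + 0.08 × 152000 + 0.62 × 158000 = 29410 + 20800 + 12160 + 97960 = 160330
EV(B) = 0.6 × 34000 + 0.4 × 125000 = 20400 + 50000 = 70400
Overall = 0.125 × 160330 + 0.875 × 70400 = 20041.25 + 61600 = 81641.25

$81,641.25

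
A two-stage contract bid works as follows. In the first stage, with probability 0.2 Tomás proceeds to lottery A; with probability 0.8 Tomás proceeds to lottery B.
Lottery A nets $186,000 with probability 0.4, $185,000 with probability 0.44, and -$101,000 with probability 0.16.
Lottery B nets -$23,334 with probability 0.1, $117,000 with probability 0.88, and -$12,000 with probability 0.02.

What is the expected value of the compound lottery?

$108,237.28

EV(A) = 0.4 × 186000 + 0.44 × 185000 + 0.16 × (-101000) = 74400 + 81400 − 16160 = 139640
EV(B) = 0.1 × (-23334) + 0.88 × 117000 + 0.02 × (-12000) = -2333.4 + 102960 − 240 = 100386.6
Overall = 0.2 × 139640 + 0.8 × 100386.6 = 27928 + 80309.28 = 108237.28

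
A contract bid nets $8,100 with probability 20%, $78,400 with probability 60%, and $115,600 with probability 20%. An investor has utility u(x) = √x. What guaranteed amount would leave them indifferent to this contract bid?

$64,516

E[u] = 0.2·√8100 + 0.6·√78400 + 0.2·√115600 = 0.2·90 + 0.6·280 + 0.2·340 = 254
CE = (254)² = 64516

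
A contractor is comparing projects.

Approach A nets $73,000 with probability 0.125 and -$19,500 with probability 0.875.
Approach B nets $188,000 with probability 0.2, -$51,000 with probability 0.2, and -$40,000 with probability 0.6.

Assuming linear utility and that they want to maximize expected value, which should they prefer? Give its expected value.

Approach B ($3,400)

Approach A = 0.125 × 73000 + 0.875 × (-19500) = 9125 − 17062.5 = -7937.5
Approach B = 0.2 × 188000 + 0.2 × (-51000) + 0.6 × (-40000) = 37600 − 10200 − 24000 = 3400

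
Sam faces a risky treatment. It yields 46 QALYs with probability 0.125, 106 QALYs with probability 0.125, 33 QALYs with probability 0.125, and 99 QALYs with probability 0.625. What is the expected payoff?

85 QALYs

EV = 0.125 × 46 + 0.125 × 106 + 0.125 × 33 + 0.625 × 99 = 5.75 + 13.25 + 4.125 + 61.875 = 85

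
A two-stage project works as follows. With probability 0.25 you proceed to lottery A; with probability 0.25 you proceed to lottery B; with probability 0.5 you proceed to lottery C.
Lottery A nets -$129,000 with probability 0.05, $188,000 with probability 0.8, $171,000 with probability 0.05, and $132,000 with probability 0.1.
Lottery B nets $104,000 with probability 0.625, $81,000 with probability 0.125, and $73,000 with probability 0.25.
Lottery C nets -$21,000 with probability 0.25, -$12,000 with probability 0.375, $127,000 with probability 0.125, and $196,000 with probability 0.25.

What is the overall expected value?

$92,331.25

EV(A) = 0.05 × (-129000) + 0.8 × 188000 + 0.05 × 171000 + 0.1 × 132000 = -6450 + 150400 + 8550 + 13200 = 165700
EV(B) = 0.625 × 104000 + 0.125 × 81000 + 0.25 × 73000 = 65000 + 10125 + 18250 = 93375
EV(C) = 0.25 × (-21000) + 0.375 × (-12000) + 0.125 × 127000 + 0.25 × 196000 = -5250 − 4500 + 15875 + 49000 = 55125
Overall = 0.25 × 165700 + 0.25 × 93375 + 0.5 × 55125 = 41425 + 23343.75 + 27562.5 = 92331.25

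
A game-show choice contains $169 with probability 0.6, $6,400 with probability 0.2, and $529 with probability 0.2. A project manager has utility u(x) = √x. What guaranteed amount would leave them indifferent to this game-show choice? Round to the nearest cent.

E[u] = 0.6·√169 + 0.2·√6400 + 0.2·√529 = 0.6·13 + 0.2·80 + 0.2·23 = 28.4
CE = (28.4)² = 806.56

$806.56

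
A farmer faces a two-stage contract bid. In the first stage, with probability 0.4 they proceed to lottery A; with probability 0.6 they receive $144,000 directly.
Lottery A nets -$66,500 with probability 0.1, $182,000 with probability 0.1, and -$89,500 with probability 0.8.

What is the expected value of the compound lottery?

$62,380

EV(A) = 0.1 × (-66500) + 0.1 × 182000 + 0.8 × (-89500) = -6650 + 18200 − 71600 = -60050
Branch B: 144000 (certain)
Overall = 0.4 × (-60050) + 0.6 × 144000 = -24020 + 86400 = 62380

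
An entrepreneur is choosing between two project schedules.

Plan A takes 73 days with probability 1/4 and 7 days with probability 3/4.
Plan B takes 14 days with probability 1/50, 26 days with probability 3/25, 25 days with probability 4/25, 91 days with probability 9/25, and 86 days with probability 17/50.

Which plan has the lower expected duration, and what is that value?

Plan A (23.5 days)

Plan A = 1/4 × 73 + 3/4 × 7 = 18.25 + 5.25 = 23.5
Plan B = 1/50 × 14 + 3/25 × 26 + 4/25 × 25 + 9/25 × 91 + 17/50 × 86 = 0.28 + 3.12 + 4 + 32.76 + 29.24 = 69.4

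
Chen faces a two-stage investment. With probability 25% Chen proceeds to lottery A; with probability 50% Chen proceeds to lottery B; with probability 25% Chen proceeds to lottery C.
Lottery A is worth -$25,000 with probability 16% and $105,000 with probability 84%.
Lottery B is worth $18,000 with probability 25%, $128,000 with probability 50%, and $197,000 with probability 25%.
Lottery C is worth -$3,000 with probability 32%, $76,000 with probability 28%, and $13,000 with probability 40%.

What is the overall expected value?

EV(A) = 0.16 × (-25000) + 0.84 × 105000 = -4000 + 88200 = 84200
EV(B) = 0.25 × 18000 + 0.5 × 128000 + 0.25 × 197000 = 4500 + 64000 + 49250 = 117750
EV(C) = 0.32 × (-3000) + 0.28 × 76000 + 0.4 × 13000 = -960 + 21280 + 5200 = 25520
Overall = 0.25 × 84200 + 0.5 × 117750 + 0.25 × 25520 = 21050 + 58875 + 6380 = 86305

$86,305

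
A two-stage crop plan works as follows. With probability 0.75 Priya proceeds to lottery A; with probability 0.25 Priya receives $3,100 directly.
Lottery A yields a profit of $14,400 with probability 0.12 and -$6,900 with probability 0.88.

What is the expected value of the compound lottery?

-$2,483

EV(A) = 0.12 × 14400 + 0.88 × (-6900) = 1728 − 6072 = -4344
Branch B: 3100 (certain)
Overall = 0.75 × (-4344) + 0.25 × 3100 = -3258 + 775 = -2483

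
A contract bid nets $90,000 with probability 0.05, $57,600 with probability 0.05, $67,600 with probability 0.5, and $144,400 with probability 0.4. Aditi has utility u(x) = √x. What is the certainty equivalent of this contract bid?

E[u] = 0.05·√90000 + 0.05·√57600 + 0.5·√67600 + 0.4·√144400 = 0.05·300 + 0.05·240 + 0.5·260 + 0.4·380 = 309
CE = (309)² = 95481

$95,481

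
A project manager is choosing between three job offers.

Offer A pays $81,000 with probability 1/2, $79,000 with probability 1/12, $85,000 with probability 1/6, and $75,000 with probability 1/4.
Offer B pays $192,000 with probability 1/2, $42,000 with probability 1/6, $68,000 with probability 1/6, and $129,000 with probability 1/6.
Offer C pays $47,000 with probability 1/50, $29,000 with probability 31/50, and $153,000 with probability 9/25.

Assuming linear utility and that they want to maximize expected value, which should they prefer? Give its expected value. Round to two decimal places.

Offer A = 1/2 × 81000 + 1/12 × 79000 + 1/6 × 85000 + 1/4 × 75000 = 40500 + 6583.3333 + 14166.6667 + 18750 = 80000
Offer B = 1/2 × 192000 + 1/6 × 42000 + 1/6 × 68000 + 1/6 × 129000 = 96000 + 7000 + 11333.3333 + 21500 = 135833.3333
Offer C = 1/50 × 47000 + 31/50 × 29000 + 9/25 × 153000 = 940 + 17980 + 55080 = 74000

Offer B ($135,833.33)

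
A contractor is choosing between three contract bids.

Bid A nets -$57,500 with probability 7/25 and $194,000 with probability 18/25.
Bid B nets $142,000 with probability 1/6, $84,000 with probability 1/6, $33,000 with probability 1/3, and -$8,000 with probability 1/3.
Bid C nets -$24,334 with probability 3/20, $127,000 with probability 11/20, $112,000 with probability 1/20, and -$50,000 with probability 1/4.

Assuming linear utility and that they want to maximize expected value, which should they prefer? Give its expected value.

Bid A ($123,580)

Bid A = 7/25 × (-57500) + 18/25 × 194000 = -16100 + 139680 = 123580
Bid B = 1/6 × 142000 + 1/6 × 84000 + 1/3 × 33000 + 1/3 × (-8000) = 23666.6667 + 14000 + 11000 − 2666.6667 = 46000
Bid C = 3/20 × (-24334) + 11/20 × 127000 + 1/20 × 112000 + 1/4 × (-50000) = -3650.1 + 69850 + 5600 − 12500 = 59299.9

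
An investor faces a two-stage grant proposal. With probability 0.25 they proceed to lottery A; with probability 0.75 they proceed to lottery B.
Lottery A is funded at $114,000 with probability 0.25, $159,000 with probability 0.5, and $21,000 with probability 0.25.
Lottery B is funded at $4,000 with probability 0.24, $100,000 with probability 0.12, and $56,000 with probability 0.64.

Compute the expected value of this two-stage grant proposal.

$64,912.50

EV(A) = 0.25 × 114000 + 0.5 × 159000 + 0.25 × 21000 = 28500 + 79500 + 5250 = 113250
EV(B) = 0.24 × 4000 + 0.12 × 100000 + 0.64 × 56000 = 960 + 12000 + 35840 = 48800
Overall = 0.25 × 113250 + 0.75 × 48800 = 28312.5 + 36600 = 64912.5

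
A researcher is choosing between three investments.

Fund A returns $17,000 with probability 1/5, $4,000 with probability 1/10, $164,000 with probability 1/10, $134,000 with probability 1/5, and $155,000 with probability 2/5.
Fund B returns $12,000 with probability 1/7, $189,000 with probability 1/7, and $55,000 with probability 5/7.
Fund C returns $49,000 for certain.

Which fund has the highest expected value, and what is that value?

Fund A ($109,000)

Fund A = 1/5 × 17000 + 1/10 × 4000 + 1/10 × 164000 + 1/5 × 134000 + 2/5 × 155000 = 3400 + 400 + 16400 + 26800 + 62000 = 109000
Fund B = 1/7 × 12000 + 1/7 × 189000 + 5/7 × 55000 = 1714.2857 + 27000 + 39285.7143 = 68000
Fund C: 49000 (certain)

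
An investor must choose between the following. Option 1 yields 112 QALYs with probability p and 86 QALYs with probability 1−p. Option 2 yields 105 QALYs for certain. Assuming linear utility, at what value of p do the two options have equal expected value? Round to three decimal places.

p = 0.731

p·112 + (1−p)·86 = 105
26p + 86 = 105
p = (105 − 86) / 26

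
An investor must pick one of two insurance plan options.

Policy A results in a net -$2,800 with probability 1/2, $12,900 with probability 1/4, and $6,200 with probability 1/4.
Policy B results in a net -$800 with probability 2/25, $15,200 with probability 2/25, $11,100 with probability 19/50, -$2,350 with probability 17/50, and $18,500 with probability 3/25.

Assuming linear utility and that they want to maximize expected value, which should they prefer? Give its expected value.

Policy B ($6,791)

Policy A = 1/2 × (-2800) + 1/4 × 12900 + 1/4 × 6200 = -1400 + 3225 + 1550 = 3375
Policy B = 2/25 × (-800) + 2/25 × 15200 + 19/50 × 11100 + 17/50 × (-2350) + 3/25 × 18500 = -64 + 1216 + 4218 − 799 + 2220 = 6791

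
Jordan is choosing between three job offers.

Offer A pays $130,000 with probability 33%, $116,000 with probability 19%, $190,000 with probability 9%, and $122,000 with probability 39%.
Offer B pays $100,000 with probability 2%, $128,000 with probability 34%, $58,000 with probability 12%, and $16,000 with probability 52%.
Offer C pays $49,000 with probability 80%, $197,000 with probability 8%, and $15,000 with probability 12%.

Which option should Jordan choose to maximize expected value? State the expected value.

Offer A = 0.33 × 130000 + 0.19 × 116000 + 0.09 × 190000 + 0.39 × 122000 = 42900 + 22040 + 17100 + 47580 = 129620
Offer B = 0.02 × 100000 + 0.34 × 128000 + 0.12 × 58000 + 0.52 × 16000 = 2000 + 43520 + 6960 + 8320 = 60800
Offer C = 0.8 × 49000 + 0.08 × 197000 + 0.12 × 15000 = 39200 + 15760 + 1800 = 56760

Offer A ($129,620)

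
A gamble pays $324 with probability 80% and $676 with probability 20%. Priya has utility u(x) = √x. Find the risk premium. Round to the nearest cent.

E[u] = 0.8·√324 + 0.2·√676 = 0.8·18 + 0.2·26 = 19.6
CE = (19.6)² = 384.16
Risk premium = EV − CE = 394.4 − 384.16 = 10.24

$10.24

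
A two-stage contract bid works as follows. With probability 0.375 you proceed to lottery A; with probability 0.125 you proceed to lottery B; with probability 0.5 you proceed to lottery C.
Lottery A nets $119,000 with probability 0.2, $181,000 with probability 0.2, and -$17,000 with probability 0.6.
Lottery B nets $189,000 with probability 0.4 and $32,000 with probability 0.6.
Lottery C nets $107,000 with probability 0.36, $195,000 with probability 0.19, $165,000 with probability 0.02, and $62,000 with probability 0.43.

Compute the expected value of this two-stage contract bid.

$83,290

EV(A) = 0.2 × 119000 + 0.2 × 181000 + 0.6 × (-17000) = 23800 + 36200 − 10200 = 49800
EV(B) = 0.4 × 189000 + 0.6 × 32000 = 75600 + 19200 = 94800
EV(C) = 0.36 × 107000 + 0.19 × 195000 + 0.02 × 165000 + 0.43 × 62000 = 38520 + 37050 + 3300 + 26660 = 105530
Overall = 0.375 × 49800 + 0.125 × 94800 + 0.5 × 105530 = 18675 + 11850 + 52765 = 83290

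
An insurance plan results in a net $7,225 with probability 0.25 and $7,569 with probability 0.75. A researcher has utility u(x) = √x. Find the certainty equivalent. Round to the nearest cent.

$7,482.25

E[u] = 0.25·√7225 + 0.75·√7569 = 0.25·85 + 0.75·87 = 86.5
CE = (86.5)² = 7482.25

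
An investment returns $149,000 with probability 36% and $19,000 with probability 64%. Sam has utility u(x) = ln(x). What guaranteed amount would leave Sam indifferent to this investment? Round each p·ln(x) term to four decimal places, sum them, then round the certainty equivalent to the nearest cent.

$39,878.79

E[u] = 0.36·ln(149000) + 0.64·ln(19000) = 4.2882 + 6.3054 = 10.5936
CE = e^10.5936 ≈ 39878.79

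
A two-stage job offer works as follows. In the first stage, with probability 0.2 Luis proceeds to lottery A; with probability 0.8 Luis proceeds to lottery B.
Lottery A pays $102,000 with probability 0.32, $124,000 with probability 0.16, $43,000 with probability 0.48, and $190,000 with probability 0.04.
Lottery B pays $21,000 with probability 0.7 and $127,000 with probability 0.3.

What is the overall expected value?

EV(A) = 0.32 × 102000 + 0.16 × 124000 + 0.48 × 43000 + 0.04 × 190000 = 32640 + 19840 + 20640 + 7600 = 80720
EV(B) = 0.7 × 21000 + 0.3 × 127000 = 14700 + 38100 = 52800
Overall = 0.2 × 80720 + 0.8 × 52800 = 16144 + 42240 = 58384

$58,384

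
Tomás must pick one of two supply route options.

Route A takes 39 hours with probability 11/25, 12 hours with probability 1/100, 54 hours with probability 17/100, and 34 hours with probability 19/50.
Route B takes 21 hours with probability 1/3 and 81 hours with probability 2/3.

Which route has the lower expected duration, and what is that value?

Route A (39.38 hours)

Route A = 11/25 × 39 + 1/100 × 12 + 17/100 × 54 + 19/50 × 34 = 17.16 + 0.12 + 9.18 + 12.92 = 39.38
Route B = 1/3 × 21 + 2/3 × 81 = 7 + 54 = 61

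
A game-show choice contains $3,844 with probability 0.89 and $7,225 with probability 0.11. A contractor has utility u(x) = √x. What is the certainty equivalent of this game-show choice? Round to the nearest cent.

E[u] = 0.89·√3844 + 0.11·√7225 = 0.89·62 + 0.11·85 = 64.53
CE = (64.53)² = 4164.1209

$4,164.12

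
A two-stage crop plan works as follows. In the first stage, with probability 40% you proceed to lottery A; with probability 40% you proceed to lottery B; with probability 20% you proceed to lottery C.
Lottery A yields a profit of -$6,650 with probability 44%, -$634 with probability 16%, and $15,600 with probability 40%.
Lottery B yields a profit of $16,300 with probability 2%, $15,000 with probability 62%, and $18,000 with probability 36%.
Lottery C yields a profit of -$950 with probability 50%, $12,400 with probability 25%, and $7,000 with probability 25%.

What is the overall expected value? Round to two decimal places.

EV(A) = 0.44 × (-6650) + 0.16 × (-634) + 0.4 × 15600 = -2926 − 101.44 + 6240 = 3212.56
EV(B) = 0.02 × 16300 + 0.62 × 15000 + 0.36 × 18000 = 326 + 9300 + 6480 = 16106
EV(C) = 0.5 × (-950) + 0.25 × 12400 + 0.25 × 7000 = -475 + 3100 + 1750 = 4375
Overall = 0.4 × 3212.56 + 0.4 × 16106 + 0.2 × 4375 = 1285.024 + 6442.4 + 875 = 8602.424

$8,602.42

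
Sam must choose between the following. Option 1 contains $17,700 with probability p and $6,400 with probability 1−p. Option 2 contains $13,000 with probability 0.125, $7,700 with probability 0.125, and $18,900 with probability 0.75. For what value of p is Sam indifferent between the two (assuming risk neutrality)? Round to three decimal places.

EV(Option 2) = 0.125 × 13000 + 0.125 × 7700 + 0.75 × 18900 = 1625 + 962.5 + 14175 = 16762.5
p·17700 + (1−p)·6400 = 16762.5
11300p + 6400 = 16762.5
p = (16762.5 − 6400) / 11300

p = 0.917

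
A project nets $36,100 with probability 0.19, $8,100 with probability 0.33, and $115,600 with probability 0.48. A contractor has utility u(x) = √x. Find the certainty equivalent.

E[u] = 0.19·√36100 + 0.33·√8100 + 0.48·√115600 = 0.19·190 + 0.33·90 + 0.48·340 = 229
CE = (229)² = 52441

$52,441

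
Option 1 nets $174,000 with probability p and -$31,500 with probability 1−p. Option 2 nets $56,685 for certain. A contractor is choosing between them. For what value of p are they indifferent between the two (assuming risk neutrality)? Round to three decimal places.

p·174000 + (1−p)·(-31500) = 56685
205500p − 31500 = 56685
p = (56685 + 31500) / 205500

p = 0.429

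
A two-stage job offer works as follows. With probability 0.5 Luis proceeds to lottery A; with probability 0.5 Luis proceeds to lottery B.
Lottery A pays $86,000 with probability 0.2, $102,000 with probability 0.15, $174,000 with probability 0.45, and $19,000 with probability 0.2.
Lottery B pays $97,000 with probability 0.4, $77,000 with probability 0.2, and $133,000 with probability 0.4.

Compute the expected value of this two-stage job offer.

EV(A) = 0.2 × 86000 + 0.15 × 102000 + 0.45 × 174000 + 0.2 × 19000 = 17200 + 15300 + 78300 + 3800 = 114600
EV(B) = 0.4 × 97000 + 0.2 × 77000 + 0.4 × 133000 = 38800 + 15400 + 53200 = 107400
Overall = 0.5 × 114600 + 0.5 × 107400 = 57300 + 53700 = 111000

$111,000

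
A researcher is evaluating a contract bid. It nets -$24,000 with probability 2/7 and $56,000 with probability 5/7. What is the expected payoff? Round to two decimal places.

EV = 2/7 × (-24000) + 5/7 × 56000 = -6857.1429 + 40000 = 33142.8571

$33,142.86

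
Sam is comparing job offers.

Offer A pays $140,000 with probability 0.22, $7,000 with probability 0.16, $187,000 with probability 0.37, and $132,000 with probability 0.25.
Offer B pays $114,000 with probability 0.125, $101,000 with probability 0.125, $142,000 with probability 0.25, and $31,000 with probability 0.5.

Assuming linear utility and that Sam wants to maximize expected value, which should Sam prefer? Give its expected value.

Offer A ($134,110)

Offer A = 0.22 × 140000 + 0.16 × 7000 + 0.37 × 187000 + 0.25 × 132000 = 30800 + 1120 + 69190 + 33000 = 134110
Offer B = 0.125 × 114000 + 0.125 × 101000 + 0.25 × 142000 + 0.5 × 31000 = 14250 + 12625 + 35500 + 15500 = 77875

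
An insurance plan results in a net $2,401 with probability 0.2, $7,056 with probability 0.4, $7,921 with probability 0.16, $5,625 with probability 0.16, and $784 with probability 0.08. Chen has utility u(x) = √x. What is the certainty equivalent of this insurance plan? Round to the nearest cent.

E[u] = 0.2·√2401 + 0.4·√7056 + 0.16·√7921 + 0.16·√5625 + 0.08·√784 = 0.2·49 + 0.4·84 + 0.16·89 + 0.16·75 + 0.08·28 = 71.88
CE = (71.88)² = 5166.7344

$5,166.73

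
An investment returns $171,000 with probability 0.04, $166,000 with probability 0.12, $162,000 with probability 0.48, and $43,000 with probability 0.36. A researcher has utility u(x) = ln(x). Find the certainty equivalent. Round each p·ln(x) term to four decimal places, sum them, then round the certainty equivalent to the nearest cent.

E[u] = 0.04·ln(171000) + 0.12·ln(166000) + 0.48·ln(162000) + 0.36·ln(43000) = 0.4820 + 1.4424 + 5.7578 + 3.8408 = 11.5230
CE = e^11.5230 ≈ 101012.55

$101,012.55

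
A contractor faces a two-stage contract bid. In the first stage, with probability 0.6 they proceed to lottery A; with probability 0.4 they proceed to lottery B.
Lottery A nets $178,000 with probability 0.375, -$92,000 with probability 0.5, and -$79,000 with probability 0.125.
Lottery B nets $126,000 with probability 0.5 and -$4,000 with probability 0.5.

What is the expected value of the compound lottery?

EV(A) = 0.375 × 178000 + 0.5 × (-92000) + 0.125 × (-79000) = 66750 − 46000 − 9875 = 10875
EV(B) = 0.5 × 126000 + 0.5 × (-4000) = 63000 − 2000 = 61000
Overall = 0.6 × 10875 + 0.4 × 61000 = 6525 + 24400 = 30925

$30,925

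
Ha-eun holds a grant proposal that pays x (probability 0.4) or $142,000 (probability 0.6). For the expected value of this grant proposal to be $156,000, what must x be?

0.4·x + 0.6·142000 = 156000
0.4·x = 156000 − 85200 = 70800
x = 70800 / 0.4 = 177000

x = $177,000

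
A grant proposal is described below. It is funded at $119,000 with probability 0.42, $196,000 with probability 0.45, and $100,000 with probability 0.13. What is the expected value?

$151,180

EV = 0.42 × 119000 + 0.45 × 196000 + 0.13 × 100000 = 49980 + 88200 + 13000 = 151180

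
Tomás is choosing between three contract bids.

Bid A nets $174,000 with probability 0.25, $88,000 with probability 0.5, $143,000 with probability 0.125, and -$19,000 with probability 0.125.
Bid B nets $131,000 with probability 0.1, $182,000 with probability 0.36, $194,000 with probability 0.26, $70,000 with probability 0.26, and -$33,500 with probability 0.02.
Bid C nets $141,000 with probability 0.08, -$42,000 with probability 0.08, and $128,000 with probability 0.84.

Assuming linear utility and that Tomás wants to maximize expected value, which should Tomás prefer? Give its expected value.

Bid B ($146,590)

Bid A = 0.25 × 174000 + 0.5 × 88000 + 0.125 × 143000 + 0.125 × (-19000) = 43500 + 44000 + 17875 − 2375 = 103000
Bid B = 0.1 × 131000 + 0.36 × 182000 + 0.26 × 194000 + 0.26 × 70000 + 0.02 × (-33500) = 13100 + 65520 + 50440 + 18200 − 670 = 146590
Bid C = 0.08 × 141000 + 0.08 × (-42000) + 0.84 × 128000 = 11280 − 3360 + 107520 = 115440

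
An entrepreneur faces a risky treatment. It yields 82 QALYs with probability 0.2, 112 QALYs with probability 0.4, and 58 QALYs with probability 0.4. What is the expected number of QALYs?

84.4 QALYs

EV = 0.2 × 82 + 0.4 × 112 + 0.4 × 58 = 16.4 + 44.8 + 23.2 = 84.4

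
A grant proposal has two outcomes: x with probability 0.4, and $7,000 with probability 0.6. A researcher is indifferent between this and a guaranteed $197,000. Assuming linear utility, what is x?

0.4·x + 0.6·7000 = 197000
0.4·x = 197000 − 4200 = 192800
x = 192800 / 0.4 = 482000

x = $482,000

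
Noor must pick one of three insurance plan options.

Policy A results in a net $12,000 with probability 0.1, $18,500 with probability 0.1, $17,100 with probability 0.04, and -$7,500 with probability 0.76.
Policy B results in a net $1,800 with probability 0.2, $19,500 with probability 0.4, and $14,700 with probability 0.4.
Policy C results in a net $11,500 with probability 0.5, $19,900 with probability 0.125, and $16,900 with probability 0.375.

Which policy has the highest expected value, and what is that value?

Policy A = 0.1 × 12000 + 0.1 × 18500 + 0.04 × 17100 + 0.76 × (-7500) = 1200 + 1850 + 684 − 5700 = -1966
Policy B = 0.2 × 1800 + 0.4 × 19500 + 0.4 × 14700 = 360 + 7800 + 5880 = 14040
Policy C = 0.5 × 11500 + 0.125 × 19900 + 0.375 × 16900 = 5750 + 2487.5 + 6337.5 = 14575

Policy C ($14,575)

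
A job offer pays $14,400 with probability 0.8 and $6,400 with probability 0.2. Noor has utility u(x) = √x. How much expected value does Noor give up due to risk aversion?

$256

E[u] = 0.8·√14400 + 0.2·√6400 = 0.8·120 + 0.2·80 = 112
CE = (112)² = 12544
Risk premium = EV − CE = 12800 − 12544 = 256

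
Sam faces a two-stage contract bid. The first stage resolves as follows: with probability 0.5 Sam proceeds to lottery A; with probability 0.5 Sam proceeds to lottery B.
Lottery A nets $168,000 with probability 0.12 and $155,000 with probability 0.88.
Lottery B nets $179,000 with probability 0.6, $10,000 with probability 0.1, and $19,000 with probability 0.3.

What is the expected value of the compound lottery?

$135,330

EV(A) = 0.12 × 168000 + 0.88 × 155000 = 20160 + 136400 = 156560
EV(B) = 0.6 × 179000 + 0.1 × 10000 + 0.3 × 19000 = 107400 + 1000 + 5700 = 114100
Overall = 0.5 × 156560 + 0.5 × 114100 = 78280 + 57050 = 135330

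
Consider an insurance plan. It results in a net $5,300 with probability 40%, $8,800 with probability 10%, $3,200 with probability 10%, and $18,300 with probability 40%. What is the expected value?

EV = 0.4 × 5300 + 0.1 × 8800 + 0.1 × 3200 + 0.4 × 18300 = 2120 + 880 + 320 + 7320 = 10640

$10,640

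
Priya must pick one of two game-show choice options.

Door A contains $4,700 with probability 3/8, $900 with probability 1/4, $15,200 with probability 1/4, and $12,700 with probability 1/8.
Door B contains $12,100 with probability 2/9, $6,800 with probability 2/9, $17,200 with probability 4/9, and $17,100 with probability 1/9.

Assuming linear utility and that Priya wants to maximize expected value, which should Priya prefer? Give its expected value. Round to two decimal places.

Door B ($13,744.44)

Door A = 3/8 × 4700 + 1/4 × 900 + 1/4 × 15200 + 1/8 × 12700 = 1762.5 + 225 + 3800 + 1587.5 = 7375
Door B = 2/9 × 12100 + 2/9 × 6800 + 4/9 × 17200 + 1/9 × 17100 = 2688.8889 + 1511.1111 + 7644.4444 + 1900 = 13744.4444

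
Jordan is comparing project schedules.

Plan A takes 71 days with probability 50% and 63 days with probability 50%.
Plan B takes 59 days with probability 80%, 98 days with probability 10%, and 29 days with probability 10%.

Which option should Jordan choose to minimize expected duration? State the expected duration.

Plan A = 0.5 × 71 + 0.5 × 63 = 35.5 + 31.5 = 67
Plan B = 0.8 × 59 + 0.1 × 98 + 0.1 × 29 = 47.2 + 9.8 + 2.9 = 59.9

Plan B (59.9 days)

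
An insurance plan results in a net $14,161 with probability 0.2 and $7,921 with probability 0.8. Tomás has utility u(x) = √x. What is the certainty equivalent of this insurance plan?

$9,025

E[u] = 0.2·√14161 + 0.8·√7921 = 0.2·119 + 0.8·89 = 95
CE = (95)² = 9025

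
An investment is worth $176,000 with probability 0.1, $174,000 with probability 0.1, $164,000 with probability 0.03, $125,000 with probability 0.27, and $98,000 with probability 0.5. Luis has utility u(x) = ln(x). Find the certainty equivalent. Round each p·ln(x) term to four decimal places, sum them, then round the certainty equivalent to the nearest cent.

E[u] = 0.1·ln(176000) + 0.1·ln(174000) + 0.03·ln(164000) + 0.27·ln(125000) + 0.5·ln(98000) = 1.2078 + 1.2067 + 0.3602 + 3.1687 + 5.7464 = 11.6898
CE = e^11.6898 ≈ 119348.13

$119,348.13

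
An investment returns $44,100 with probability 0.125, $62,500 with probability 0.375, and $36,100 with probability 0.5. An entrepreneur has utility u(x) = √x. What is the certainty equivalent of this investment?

E[u] = 0.125·√44100 + 0.375·√62500 + 0.5·√36100 = 0.125·210 + 0.375·250 + 0.5·190 = 215
CE = (215)² = 46225

$46,225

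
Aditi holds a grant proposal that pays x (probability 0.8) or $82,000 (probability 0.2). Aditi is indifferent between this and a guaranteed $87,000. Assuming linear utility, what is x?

0.8·x + 0.2·82000 = 87000
0.8·x = 87000 − 16400 = 70600
x = 70600 / 0.8 = 88250

x = $88,250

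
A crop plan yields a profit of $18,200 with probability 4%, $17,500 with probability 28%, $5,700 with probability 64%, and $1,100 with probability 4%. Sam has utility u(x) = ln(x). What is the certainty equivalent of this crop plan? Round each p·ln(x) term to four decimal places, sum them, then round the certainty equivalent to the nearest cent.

E[u] = 0.04·ln(18200) + 0.28·ln(17500) + 0.64·ln(5700) + 0.04·ln(1100) = 0.3924 + 2.7356 + 5.5349 + 0.2801 = 8.9430
CE = e^8.9430 ≈ 7654.13

$7,654.13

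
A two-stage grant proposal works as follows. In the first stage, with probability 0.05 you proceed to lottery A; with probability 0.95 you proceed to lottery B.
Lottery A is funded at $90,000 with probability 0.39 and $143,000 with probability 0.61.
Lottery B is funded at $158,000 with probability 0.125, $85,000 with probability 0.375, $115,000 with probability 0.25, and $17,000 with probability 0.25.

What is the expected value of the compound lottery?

$86,510.25

EV(A) = 0.39 × 90000 + 0.61 × 143000 = 35100 + 87230 = 122330
EV(B) = 0.125 × 158000 + 0.375 × 85000 + 0.25 × 115000 + 0.25 × 17000 = 19750 + 31875 + 28750 + 4250 = 84625
Overall = 0.05 × 122330 + 0.95 × 84625 = 6116.5 + 80393.75 = 86510.25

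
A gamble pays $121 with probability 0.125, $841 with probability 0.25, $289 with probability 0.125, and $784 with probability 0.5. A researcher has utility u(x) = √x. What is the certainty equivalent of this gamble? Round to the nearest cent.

$612.56

E[u] = 0.125·√121 + 0.25·√841 + 0.125·√289 + 0.5·√784 = 0.125·11 + 0.25·29 + 0.125·17 + 0.5·28 = 24.75
CE = (24.75)² = 612.5625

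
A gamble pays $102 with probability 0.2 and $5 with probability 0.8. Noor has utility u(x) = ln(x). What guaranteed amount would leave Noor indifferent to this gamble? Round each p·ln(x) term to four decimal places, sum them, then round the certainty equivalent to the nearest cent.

$9.14

E[u] = 0.2·ln(102) + 0.8·ln(5) = 0.9250 + 1.2876 = 2.2126
CE = e^2.2126 ≈ 9.14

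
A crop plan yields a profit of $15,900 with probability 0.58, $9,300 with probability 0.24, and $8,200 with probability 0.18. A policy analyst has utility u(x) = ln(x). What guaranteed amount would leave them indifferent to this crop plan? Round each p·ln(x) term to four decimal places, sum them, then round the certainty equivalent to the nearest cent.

$12,409.28

E[u] = 0.58·ln(15900) + 0.24·ln(9300) + 0.18·ln(8200) = 5.6110 + 2.1931 + 1.6221 = 9.4262
CE = e^9.4262 ≈ 12409.28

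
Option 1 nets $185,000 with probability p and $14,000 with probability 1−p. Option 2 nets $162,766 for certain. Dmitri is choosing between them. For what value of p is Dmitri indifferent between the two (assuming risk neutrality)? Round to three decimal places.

p·185000 + (1−p)·14000 = 162766
171000p + 14000 = 162766
p = (162766 − 14000) / 171000

p = 0.870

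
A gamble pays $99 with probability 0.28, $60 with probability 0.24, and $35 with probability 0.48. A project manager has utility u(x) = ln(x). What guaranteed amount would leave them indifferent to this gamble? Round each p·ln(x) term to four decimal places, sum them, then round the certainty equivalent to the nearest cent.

$53.29

E[u] = 0.28·ln(99) + 0.24·ln(60) + 0.48·ln(35) = 1.2866 + 0.9826 + 1.7066 = 3.9758
CE = e^3.9758 ≈ 53.29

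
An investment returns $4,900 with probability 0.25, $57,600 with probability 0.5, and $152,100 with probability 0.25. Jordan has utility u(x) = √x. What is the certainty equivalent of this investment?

$55,225

E[u] = 0.25·√4900 + 0.5·√57600 + 0.25·√152100 = 0.25·70 + 0.5·240 + 0.25·390 = 235
CE = (235)² = 55225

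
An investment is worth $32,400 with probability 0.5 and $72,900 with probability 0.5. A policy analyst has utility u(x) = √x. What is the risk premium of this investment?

$2,025

E[u] = 0.5·√32400 + 0.5·√72900 = 0.5·180 + 0.5·270 = 225
CE = (225)² = 50625
Risk premium = EV − CE = 52650 − 50625 = 2025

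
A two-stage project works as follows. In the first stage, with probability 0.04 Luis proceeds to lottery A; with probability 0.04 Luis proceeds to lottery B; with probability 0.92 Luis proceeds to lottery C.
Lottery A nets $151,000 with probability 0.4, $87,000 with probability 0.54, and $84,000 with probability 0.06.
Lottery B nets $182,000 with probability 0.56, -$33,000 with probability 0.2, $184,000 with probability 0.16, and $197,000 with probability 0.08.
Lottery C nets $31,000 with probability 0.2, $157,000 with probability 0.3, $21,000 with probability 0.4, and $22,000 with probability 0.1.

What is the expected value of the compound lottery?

EV(A) = 0.4 × 151000 + 0.54 × 87000 + 0.06 × 84000 = 60400 + 46980 + 5040 = 112420
EV(B) = 0.56 × 182000 + 0.2 × (-33000) + 0.16 × 184000 + 0.08 × 197000 = 101920 − 6600 + 29440 + 15760 = 140520
EV(C) = 0.2 × 31000 + 0.3 × 157000 + 0.4 × 21000 + 0.1 × 22000 = 6200 + 47100 + 8400 + 2200 = 63900
Overall = 0.04 × 112420 + 0.04 × 140520 + 0.92 × 63900 = 4496.8 + 5620.8 + 58788 = 68905.6

$68,905.60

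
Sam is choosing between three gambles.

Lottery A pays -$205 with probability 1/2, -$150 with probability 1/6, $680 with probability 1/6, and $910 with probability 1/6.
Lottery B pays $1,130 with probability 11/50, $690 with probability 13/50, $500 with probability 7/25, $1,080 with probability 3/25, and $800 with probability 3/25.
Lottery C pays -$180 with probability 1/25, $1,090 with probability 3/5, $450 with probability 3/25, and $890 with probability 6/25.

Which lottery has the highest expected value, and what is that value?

Lottery A = 1/2 × (-205) + 1/6 × (-150) + 1/6 × 680 + 1/6 × 910 = -102.5 − 25 + 113.3333 + 151.6667 = 137.5
Lottery B = 11/50 × 1130 + 13/50 × 690 + 7/25 × 500 + 3/25 × 1080 + 3/25 × 800 = 248.6 + 179.4 + 140 + 129.6 + 96 = 793.6
Lottery C = 1/25 × (-180) + 3/5 × 1090 + 3/25 × 450 + 6/25 × 890 = -7.2 + 654 + 54 + 213.6 = 914.4

Lottery C ($914.40)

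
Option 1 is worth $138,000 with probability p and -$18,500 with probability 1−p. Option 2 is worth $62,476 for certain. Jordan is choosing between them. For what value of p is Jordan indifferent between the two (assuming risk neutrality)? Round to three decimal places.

p·138000 + (1−p)·(-18500) = 62476
156500p − 18500 = 62476
p = (62476 + 18500) / 156500

p = 0.517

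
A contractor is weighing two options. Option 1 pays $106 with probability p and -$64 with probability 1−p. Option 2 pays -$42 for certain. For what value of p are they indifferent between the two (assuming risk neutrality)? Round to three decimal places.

p·106 + (1−p)·(-64) = -42
170p − 64 = -42
p = (-42 + 64) / 170

p = 0.129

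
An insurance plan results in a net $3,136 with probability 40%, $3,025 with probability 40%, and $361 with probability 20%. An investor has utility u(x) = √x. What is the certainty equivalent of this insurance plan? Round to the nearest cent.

E[u] = 0.4·√3136 + 0.4·√3025 + 0.2·√361 = 0.4·56 + 0.4·55 + 0.2·19 = 48.2
CE = (48.2)² = 2323.24

$2,323.24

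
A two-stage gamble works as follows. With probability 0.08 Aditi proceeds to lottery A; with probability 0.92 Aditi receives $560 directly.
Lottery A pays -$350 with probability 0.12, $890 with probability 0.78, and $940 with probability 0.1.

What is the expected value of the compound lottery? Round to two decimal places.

EV(A) = 0.12 × (-350) + 0.78 × 890 + 0.1 × 940 = -42 + 694.2 + 94 = 746.2
Branch B: 560 (certain)
Overall = 0.08 × 746.2 + 0.92 × 560 = 59.696 + 515.2 = 574.896

$574.90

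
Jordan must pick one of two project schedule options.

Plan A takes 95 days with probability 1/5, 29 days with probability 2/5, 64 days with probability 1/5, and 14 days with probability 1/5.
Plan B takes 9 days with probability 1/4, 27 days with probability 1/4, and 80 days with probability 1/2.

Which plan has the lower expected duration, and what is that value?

Plan A (46.2 days)

Plan A = 1/5 × 95 + 2/5 × 29 + 1/5 × 64 + 1/5 × 14 = 19 + 11.6 + 12.8 + 2.8 = 46.2
Plan B = 1/4 × 9 + 1/4 × 27 + 1/2 × 80 = 2.25 + 6.75 + 40 = 49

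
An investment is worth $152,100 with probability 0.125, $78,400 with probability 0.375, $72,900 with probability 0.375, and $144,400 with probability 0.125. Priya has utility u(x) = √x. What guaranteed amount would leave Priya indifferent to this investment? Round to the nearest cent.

$91,506.25

E[u] = 0.125·√152100 + 0.375·√78400 + 0.375·√72900 + 0.125·√144400 = 0.125·390 + 0.375·280 + 0.375·270 + 0.125·380 = 302.5
CE = (302.5)² = 91506.25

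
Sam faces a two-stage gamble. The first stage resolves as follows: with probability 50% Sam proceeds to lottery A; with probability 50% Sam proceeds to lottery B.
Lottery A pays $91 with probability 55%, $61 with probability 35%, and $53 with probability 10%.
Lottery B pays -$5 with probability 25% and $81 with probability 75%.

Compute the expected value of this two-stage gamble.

EV(A) = 0.55 × 91 + 0.35 × 61 + 0.1 × 53 = 50.05 + 21.35 + 5.3 = 76.7
EV(B) = 0.25 × (-5) + 0.75 × 81 = -1.25 + 60.75 = 59.5
Overall = 0.5 × 76.7 + 0.5 × 59.5 = 38.35 + 29.75 = 68.1

$68.10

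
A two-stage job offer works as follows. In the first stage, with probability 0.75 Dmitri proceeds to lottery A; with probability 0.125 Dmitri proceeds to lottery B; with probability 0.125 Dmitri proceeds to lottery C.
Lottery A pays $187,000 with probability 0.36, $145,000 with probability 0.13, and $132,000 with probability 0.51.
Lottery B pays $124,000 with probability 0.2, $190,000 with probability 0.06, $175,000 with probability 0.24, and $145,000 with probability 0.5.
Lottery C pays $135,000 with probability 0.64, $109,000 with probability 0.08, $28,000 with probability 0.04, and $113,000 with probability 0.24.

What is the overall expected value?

$149,375

EV(A) = 0.36 × 187000 + 0.13 × 145000 + 0.51 × 132000 = 67320 + 18850 + 67320 = 153490
EV(B) = 0.2 × 124000 + 0.06 × 190000 + 0.24 × 175000 + 0.5 × 145000 = 24800 + 11400 + 42000 + 72500 = 150700
EV(C) = 0.64 × 135000 + 0.08 × 109000 + 0.04 × 28000 + 0.24 × 113000 = 86400 + 8720 + 1120 + 27120 = 123360
Overall = 0.75 × 153490 + 0.125 × 150700 + 0.125 × 123360 = 115117.5 + 18837.5 + 15420 = 149375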